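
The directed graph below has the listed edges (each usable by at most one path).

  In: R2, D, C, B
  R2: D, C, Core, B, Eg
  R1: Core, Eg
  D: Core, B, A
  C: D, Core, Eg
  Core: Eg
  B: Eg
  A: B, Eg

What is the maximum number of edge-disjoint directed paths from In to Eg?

Assign every edge capacity 1; by Menger, the answer equals the max flow.
Path In→R2→Eg (+1); total 1.
Path In→C→Eg (+1); total 2.
Path In→B→Eg (+1); total 3.
Path In→D→Core→Eg (+1); total 4.
No residual In→Eg path; max flow = 4.
Certifying cut of size 4: {In→B, In→C, In→D, In→R2}.

4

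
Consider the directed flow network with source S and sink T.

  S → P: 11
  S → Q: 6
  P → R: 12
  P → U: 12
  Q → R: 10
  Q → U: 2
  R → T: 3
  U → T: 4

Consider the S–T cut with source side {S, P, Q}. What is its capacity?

36

Edges leaving {S, P, Q}: P→R (12), P→U (12), Q→R (10), Q→U (2).
Cut capacity = 12 + 12 + 10 + 2 = 36.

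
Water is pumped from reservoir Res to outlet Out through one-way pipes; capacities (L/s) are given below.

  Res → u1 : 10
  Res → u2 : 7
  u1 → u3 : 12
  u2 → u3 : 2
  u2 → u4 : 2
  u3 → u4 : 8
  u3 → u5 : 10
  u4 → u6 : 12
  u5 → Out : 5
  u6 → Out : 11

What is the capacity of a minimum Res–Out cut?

Augment Res→u1→u3→u5→Out: bottleneck 5, flow now 5.
Augment Res→u2→u4→u6→Out: bottleneck 2, flow now 7.
Augment Res→u1→u3→u4→u6→Out: bottleneck 5, flow now 12.
Augment Res→u2→u3→u4→u6→Out: bottleneck 2, flow now 14.
No augmenting path remains; maximum flow = 14.
By max-flow min-cut, the minimum cut capacity equals the max flow.
In the residual graph, reachable from Res: {Res, u2}.
Min-cut edges: Res→u1 (10), u2→u3 (2), u2→u4 (2); capacity 10 + 2 + 2 = 14.

14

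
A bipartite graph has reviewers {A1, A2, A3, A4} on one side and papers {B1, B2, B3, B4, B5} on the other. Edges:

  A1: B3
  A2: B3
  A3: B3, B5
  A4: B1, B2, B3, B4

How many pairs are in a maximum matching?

Unit-capacity flow: source→left, listed edges, right→sink; max matching = max flow.
Augmenting path A1→B3 (+1); matched 1.
Augmenting path A3→B5 (+1); matched 2.
Augmenting path A4→B1 (+1); matched 3.
No augmenting path remains; maximum matching = 3.
König certificate: {A3, A4, B3} is a vertex cover of size 3 (every listed pair touches it), so no matching can be larger.

3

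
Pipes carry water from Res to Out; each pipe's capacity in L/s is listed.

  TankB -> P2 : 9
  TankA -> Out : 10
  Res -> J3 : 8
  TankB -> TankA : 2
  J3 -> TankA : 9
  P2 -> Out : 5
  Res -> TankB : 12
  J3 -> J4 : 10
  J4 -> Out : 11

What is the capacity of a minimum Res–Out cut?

Augment Res→J3→J4→Out: bottleneck 8, flow now 8.
Augment Res→TankB→P2→Out: bottleneck 5, flow now 13.
Augment Res→TankB→TankA→Out: bottleneck 2, flow now 15.
No augmenting path remains; maximum flow = 15.
By max-flow min-cut, the minimum cut capacity equals the max flow.
In the residual graph, reachable from Res: {Res, TankB, P2}.
Min-cut edges: Res→J3 (8), TankB→TankA (2), P2→Out (5); capacity 8 + 2 + 5 = 15.

15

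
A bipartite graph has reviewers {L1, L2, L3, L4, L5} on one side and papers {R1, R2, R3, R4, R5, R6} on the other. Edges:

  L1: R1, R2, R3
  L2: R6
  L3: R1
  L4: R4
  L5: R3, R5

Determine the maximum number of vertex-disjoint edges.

Unit-capacity flow: source→left, listed edges, right→sink; max matching = max flow.
Augmenting path L1→R1 (+1); matched 1.
Augmenting path L2→R6 (+1); matched 2.
Augmenting path L4→R4 (+1); matched 3.
Augmenting path L5→R3 (+1); matched 4.
Augmenting path L3→R1→L1→R2 (+1); matched 5.
No augmenting path remains; maximum matching = 5.
König certificate: {L1, L2, L3, L4, L5} is a vertex cover of size 5 (every listed pair touches it), so no matching can be larger.

5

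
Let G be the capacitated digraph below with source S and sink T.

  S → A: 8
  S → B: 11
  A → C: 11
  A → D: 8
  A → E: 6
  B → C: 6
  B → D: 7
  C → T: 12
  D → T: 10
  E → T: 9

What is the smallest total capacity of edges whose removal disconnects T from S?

Augment S→A→C→T: bottleneck 8, flow now 8.
Augment S→B→C→T: bottleneck 4, flow now 12.
Augment S→B→D→T: bottleneck 7, flow now 19.
No augmenting path remains; maximum flow = 19.
By max-flow min-cut, the minimum cut capacity equals the max flow.
In the residual graph, reachable from S: {S}.
Min-cut edges: S→A (8), S→B (11); capacity 8 + 11 = 19.

19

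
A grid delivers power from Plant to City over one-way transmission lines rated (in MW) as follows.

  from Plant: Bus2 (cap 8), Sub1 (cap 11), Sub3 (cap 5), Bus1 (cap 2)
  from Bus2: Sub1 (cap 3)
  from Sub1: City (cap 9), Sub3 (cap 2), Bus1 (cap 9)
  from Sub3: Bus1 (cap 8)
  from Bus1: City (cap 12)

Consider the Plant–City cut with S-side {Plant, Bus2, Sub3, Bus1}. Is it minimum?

No — its capacity is 26, but the minimum cut has capacity 21.

Given cut capacity: 11 + 3 + 12 = 26.
Augment Plant→Sub1→City: bottleneck 9, flow now 9.
Augment Plant→Bus1→City: bottleneck 2, flow now 11.
Augment Plant→Sub1→Bus1→City: bottleneck 2, flow now 13.
Augment Plant→Sub3→Bus1→City: bottleneck 5, flow now 18.
Augment Plant→Bus2→Sub1→Bus1→City: bottleneck 3, flow now 21.
No augmenting path remains; maximum flow = 21.
In the residual graph, reachable from Plant: {Plant, Bus2}.
Min-cut edges: Plant→Sub1 (11), Plant→Sub3 (5), Plant→Bus1 (2), Bus2→Sub1 (3); capacity 11 + 5 + 2 + 3 = 21.
Cut capacity 26 exceeds the max flow 21, so it is not minimum.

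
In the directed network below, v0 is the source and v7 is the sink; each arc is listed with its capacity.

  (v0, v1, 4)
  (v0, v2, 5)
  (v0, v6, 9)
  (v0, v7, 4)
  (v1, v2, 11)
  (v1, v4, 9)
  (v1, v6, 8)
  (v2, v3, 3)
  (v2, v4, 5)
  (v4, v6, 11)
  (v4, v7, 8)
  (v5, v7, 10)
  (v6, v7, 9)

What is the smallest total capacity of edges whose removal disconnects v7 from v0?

Augment v0→v7: bottleneck 4, flow now 4.
Augment v0→v6→v7: bottleneck 9, flow now 13.
Augment v0→v1→v4→v7: bottleneck 4, flow now 17.
Augment v0→v2→v4→v7: bottleneck 4, flow now 21.
No augmenting path remains; maximum flow = 21.
By max-flow min-cut, the minimum cut capacity equals the max flow.
In the residual graph, reachable from v0: {v0, v1, v2, v3, v4, v6}.
Min-cut edges: v0→v7 (4), v4→v7 (8), v6→v7 (9); capacity 4 + 8 + 9 = 21.

21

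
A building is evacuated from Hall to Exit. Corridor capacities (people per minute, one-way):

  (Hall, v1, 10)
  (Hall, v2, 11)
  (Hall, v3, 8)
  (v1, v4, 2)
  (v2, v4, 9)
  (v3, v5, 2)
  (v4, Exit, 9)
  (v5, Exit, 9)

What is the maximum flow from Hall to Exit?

Augment Hall→v1→v4→Exit: bottleneck 2, flow now 2.
Augment Hall→v2→v4→Exit: bottleneck 7, flow now 9.
Augment Hall→v3→v5→Exit: bottleneck 2, flow now 11.
No augmenting path remains; maximum flow = 11.
In the residual graph, reachable from Hall: {Hall, v1, v2, v3, v4}.
Min-cut edges: v3→v5 (2), v4→Exit (9); capacity 2 + 9 = 11.
This cut is saturated, so no flow can exceed 11.

11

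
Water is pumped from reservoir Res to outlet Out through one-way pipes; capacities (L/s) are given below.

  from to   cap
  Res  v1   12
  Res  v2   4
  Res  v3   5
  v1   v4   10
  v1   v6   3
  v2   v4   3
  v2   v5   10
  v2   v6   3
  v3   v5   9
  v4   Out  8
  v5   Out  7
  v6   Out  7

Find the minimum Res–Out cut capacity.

20

Augment Res→v1→v4→Out: bottleneck 8, flow now 8.
Augment Res→v1→v6→Out: bottleneck 3, flow now 11.
Augment Res→v2→v5→Out: bottleneck 4, flow now 15.
Augment Res→v3→v5→Out: bottleneck 3, flow now 18.
Augment Res→v3→v5→v2→v6→Out: bottleneck 2, flow now 20. (uses reverse residual edge)
No augmenting path remains; maximum flow = 20.
By max-flow min-cut, the minimum cut capacity equals the max flow.
In the residual graph, reachable from Res: {Res, v1, v4}.
Min-cut edges: Res→v2 (4), Res→v3 (5), v1→v6 (3), v4→Out (8); capacity 4 + 5 + 3 + 8 = 20.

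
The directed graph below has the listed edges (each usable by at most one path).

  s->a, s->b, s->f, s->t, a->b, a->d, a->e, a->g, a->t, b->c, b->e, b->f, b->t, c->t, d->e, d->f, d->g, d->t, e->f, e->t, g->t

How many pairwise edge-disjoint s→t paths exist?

Assign every edge capacity 1; by Menger, the answer equals the max flow.
Path s→t (+1); total 1.
Path s→a→t (+1); total 2.
Path s→b→t (+1); total 3.
No residual s→t path; max flow = 3.
Certifying cut of size 3: {s→a, s→b, s→t}.

3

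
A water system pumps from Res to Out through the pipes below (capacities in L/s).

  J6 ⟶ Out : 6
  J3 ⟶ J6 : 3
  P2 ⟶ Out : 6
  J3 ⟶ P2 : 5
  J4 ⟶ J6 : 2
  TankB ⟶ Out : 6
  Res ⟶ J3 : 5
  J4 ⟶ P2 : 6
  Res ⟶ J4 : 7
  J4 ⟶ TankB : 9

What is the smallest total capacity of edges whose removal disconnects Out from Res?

Augment Res→J4→P2→Out: bottleneck 6, flow now 6.
Augment Res→J4→TankB→Out: bottleneck 1, flow now 7.
Augment Res→J3→J6→Out: bottleneck 3, flow now 10.
Augment Res→J3→P2→J4→TankB→Out: bottleneck 2, flow now 12. (uses reverse residual edge)
No augmenting path remains; maximum flow = 12.
By max-flow min-cut, the minimum cut capacity equals the max flow.
In the residual graph, reachable from Res: {Res}.
Min-cut edges: Res→J4 (7), Res→J3 (5); capacity 7 + 5 = 12.

12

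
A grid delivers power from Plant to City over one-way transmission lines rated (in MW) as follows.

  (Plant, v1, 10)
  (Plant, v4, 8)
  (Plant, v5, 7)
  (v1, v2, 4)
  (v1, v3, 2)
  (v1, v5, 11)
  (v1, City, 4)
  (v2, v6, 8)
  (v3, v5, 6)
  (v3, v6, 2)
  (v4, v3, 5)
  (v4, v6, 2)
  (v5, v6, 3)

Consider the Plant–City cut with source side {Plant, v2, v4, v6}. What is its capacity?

Edges leaving {Plant, v2, v4, v6}: Plant→v1 (10), Plant→v5 (7), v4→v3 (5).
Cut capacity = 10 + 7 + 5 = 22.

22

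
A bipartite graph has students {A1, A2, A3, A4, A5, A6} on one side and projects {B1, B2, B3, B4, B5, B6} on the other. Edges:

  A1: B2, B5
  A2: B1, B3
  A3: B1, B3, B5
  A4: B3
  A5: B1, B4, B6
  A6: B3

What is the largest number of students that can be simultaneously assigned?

5

Unit-capacity flow: source→left, listed edges, right→sink; max matching = max flow.
Augmenting path A1→B2 (+1); matched 1.
Augmenting path A2→B1 (+1); matched 2.
Augmenting path A3→B3 (+1); matched 3.
Augmenting path A5→B4 (+1); matched 4.
Augmenting path A4→B3→A3→B5 (+1); matched 5.
No augmenting path remains; maximum matching = 5.
König certificate: {A1, A2, A3, A5, B3} is a vertex cover of size 5 (every listed pair touches it), so no matching can be larger.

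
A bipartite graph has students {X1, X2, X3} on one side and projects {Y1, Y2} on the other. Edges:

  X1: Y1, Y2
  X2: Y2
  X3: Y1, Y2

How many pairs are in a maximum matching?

2

Unit-capacity flow: source→left, listed edges, right→sink; max matching = max flow.
Augmenting path X1→Y1 (+1); matched 1.
Augmenting path X2→Y2 (+1); matched 2.
No augmenting path remains; maximum matching = 2.
König certificate: {Y1, Y2} is a vertex cover of size 2 (every listed pair touches it), so no matching can be larger.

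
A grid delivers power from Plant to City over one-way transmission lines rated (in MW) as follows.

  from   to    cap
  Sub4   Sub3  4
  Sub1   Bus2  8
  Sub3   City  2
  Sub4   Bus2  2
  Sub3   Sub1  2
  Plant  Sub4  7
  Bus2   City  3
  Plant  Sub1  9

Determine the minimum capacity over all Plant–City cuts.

Augment Plant→Sub4→Bus2→City: bottleneck 2, flow now 2.
Augment Plant→Sub4→Sub3→City: bottleneck 2, flow now 4.
Augment Plant→Sub1→Bus2→City: bottleneck 1, flow now 5.
No augmenting path remains; maximum flow = 5.
By max-flow min-cut, the minimum cut capacity equals the max flow.
In the residual graph, reachable from Plant: {Plant, Sub4, Sub1, Bus2, Sub3}.
Min-cut edges: Bus2→City (3), Sub3→City (2); capacity 3 + 2 = 5.

5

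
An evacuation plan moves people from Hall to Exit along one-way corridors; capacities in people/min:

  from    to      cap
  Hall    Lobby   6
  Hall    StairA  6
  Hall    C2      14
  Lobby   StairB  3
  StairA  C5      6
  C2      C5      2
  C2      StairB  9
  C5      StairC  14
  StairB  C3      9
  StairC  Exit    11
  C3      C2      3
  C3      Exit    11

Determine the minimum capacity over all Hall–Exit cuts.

17

Augment Hall→Lobby→StairB→C3→Exit: bottleneck 3, flow now 3.
Augment Hall→StairA→C5→StairC→Exit: bottleneck 6, flow now 9.
Augment Hall→C2→C5→StairC→Exit: bottleneck 2, flow now 11.
Augment Hall→C2→StairB→C3→Exit: bottleneck 6, flow now 17.
No augmenting path remains; maximum flow = 17.
By max-flow min-cut, the minimum cut capacity equals the max flow.
In the residual graph, reachable from Hall: {Hall, Lobby, C2, StairB}.
Min-cut edges: Hall→StairA (6), C2→C5 (2), StairB→C3 (9); capacity 6 + 2 + 9 = 17.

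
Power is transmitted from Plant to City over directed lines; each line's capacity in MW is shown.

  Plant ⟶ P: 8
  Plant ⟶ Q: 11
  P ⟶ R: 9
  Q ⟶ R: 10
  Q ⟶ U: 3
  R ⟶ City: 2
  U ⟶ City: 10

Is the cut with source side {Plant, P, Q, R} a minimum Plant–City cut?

Yes — it is a minimum cut (capacity 5).

Given cut capacity: 3 + 2 = 5.
Augment Plant→P→R→City: bottleneck 2, flow now 2.
Augment Plant→Q→U→City: bottleneck 3, flow now 5.
No augmenting path remains; maximum flow = 5.
Cut capacity 5 equals the max flow, so it is a minimum cut.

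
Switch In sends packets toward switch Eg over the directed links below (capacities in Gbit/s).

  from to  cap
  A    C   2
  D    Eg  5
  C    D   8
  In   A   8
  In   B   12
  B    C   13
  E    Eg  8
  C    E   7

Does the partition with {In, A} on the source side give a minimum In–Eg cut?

Given cut capacity: 12 + 2 = 14.
Augment In→A→C→D→Eg: bottleneck 2, flow now 2.
Augment In→B→C→D→Eg: bottleneck 3, flow now 5.
Augment In→B→C→E→Eg: bottleneck 7, flow now 12.
No augmenting path remains; maximum flow = 12.
In the residual graph, reachable from In: {In, A, B, C, D}.
Min-cut edges: C→E (7), D→Eg (5); capacity 7 + 5 = 12.
Cut capacity 14 exceeds the max flow 12, so it is not minimum.

No — its capacity is 14, but the minimum cut has capacity 12.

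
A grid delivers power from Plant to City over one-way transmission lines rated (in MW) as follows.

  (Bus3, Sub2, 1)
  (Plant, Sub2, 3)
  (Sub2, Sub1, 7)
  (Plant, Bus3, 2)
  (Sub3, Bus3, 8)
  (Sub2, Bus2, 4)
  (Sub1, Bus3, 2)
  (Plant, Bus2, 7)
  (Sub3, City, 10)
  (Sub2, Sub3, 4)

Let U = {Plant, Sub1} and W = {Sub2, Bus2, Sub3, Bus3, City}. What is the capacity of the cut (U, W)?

Edges leaving {Plant, Sub1}: Plant→Sub2 (3), Plant→Bus2 (7), Plant→Bus3 (2), Sub1→Bus3 (2).
Cut capacity = 3 + 7 + 2 + 2 = 14.

14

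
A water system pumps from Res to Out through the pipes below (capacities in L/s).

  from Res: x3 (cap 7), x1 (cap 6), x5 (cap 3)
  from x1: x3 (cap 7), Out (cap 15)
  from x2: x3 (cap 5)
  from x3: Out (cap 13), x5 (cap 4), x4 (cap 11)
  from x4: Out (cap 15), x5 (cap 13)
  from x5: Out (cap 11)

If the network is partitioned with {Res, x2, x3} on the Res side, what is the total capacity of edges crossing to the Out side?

37

Edges leaving {Res, x2, x3}: Res→x1 (6), Res→x5 (3), x3→x4 (11), x3→x5 (4), x3→Out (13).
Cut capacity = 6 + 3 + 11 + 4 + 13 = 37.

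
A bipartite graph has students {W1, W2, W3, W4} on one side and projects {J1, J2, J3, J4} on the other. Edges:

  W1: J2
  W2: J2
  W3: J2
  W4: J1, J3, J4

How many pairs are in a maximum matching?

2

Unit-capacity flow: source→left, listed edges, right→sink; max matching = max flow.
Augmenting path W1→J2 (+1); matched 1.
Augmenting path W4→J1 (+1); matched 2.
No augmenting path remains; maximum matching = 2.
König certificate: {W4, J2} is a vertex cover of size 2 (every listed pair touches it), so no matching can be larger.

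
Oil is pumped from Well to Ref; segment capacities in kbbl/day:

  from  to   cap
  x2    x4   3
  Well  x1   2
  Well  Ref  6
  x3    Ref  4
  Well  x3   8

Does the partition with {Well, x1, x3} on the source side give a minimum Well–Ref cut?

Given cut capacity: 6 + 4 = 10.
Augment Well→Ref: bottleneck 6, flow now 6.
Augment Well→x3→Ref: bottleneck 4, flow now 10.
No augmenting path remains; maximum flow = 10.
Cut capacity 10 equals the max flow, so it is a minimum cut.

Yes — it is a minimum cut (capacity 10).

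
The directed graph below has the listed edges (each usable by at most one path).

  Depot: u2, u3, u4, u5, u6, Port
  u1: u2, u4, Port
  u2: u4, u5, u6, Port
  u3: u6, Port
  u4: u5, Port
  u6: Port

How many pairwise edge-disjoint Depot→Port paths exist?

Assign every edge capacity 1; by Menger, the answer equals the max flow.
Path Depot→Port (+1); total 1.
Path Depot→u2→Port (+1); total 2.
Path Depot→u3→Port (+1); total 3.
Path Depot→u4→Port (+1); total 4.
Path Depot→u6→Port (+1); total 5.
No residual Depot→Port path; max flow = 5.
Certifying cut of size 5: {Depot→Port, Depot→u2, Depot→u3, Depot→u4, Depot→u6}.

5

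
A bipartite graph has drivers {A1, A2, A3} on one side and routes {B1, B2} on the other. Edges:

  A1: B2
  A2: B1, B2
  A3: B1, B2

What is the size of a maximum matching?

Unit-capacity flow: source→left, listed edges, right→sink; max matching = max flow.
Augmenting path A1→B2 (+1); matched 1.
Augmenting path A2→B1 (+1); matched 2.
No augmenting path remains; maximum matching = 2.
König certificate: {B1, B2} is a vertex cover of size 2 (every listed pair touches it), so no matching can be larger.

2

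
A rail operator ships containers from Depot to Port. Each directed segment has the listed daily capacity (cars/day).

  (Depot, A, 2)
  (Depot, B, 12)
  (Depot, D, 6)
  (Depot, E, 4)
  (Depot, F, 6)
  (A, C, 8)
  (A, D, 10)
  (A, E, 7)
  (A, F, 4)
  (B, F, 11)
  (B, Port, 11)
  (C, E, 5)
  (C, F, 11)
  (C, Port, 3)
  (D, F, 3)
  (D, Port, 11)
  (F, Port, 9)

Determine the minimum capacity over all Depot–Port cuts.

Augment Depot→B→Port: bottleneck 11, flow now 11.
Augment Depot→D→Port: bottleneck 6, flow now 17.
Augment Depot→F→Port: bottleneck 6, flow now 23.
Augment Depot→A→C→Port: bottleneck 2, flow now 25.
Augment Depot→B→F→Port: bottleneck 1, flow now 26.
No augmenting path remains; maximum flow = 26.
By max-flow min-cut, the minimum cut capacity equals the max flow.
In the residual graph, reachable from Depot: {Depot, E}.
Min-cut edges: Depot→A (2), Depot→B (12), Depot→D (6), Depot→F (6); capacity 2 + 12 + 6 + 6 = 26.

26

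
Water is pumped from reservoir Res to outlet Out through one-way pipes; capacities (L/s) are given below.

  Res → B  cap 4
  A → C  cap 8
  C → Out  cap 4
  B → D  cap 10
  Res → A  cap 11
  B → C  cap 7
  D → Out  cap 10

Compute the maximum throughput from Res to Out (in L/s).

8

Augment Res→A→C→Out: bottleneck 4, flow now 4.
Augment Res→B→D→Out: bottleneck 4, flow now 8.
No augmenting path remains; maximum flow = 8.
In the residual graph, reachable from Res: {Res, A, C}.
Min-cut edges: Res→B (4), C→Out (4); capacity 4 + 4 = 8.
This cut is saturated, so no flow can exceed 8.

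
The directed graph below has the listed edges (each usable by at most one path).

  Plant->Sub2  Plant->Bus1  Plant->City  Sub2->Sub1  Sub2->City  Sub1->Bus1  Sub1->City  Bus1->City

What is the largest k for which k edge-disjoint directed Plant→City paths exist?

3

Assign every edge capacity 1; by Menger, the answer equals the max flow.
Path Plant→City (+1); total 1.
Path Plant→Sub2→City (+1); total 2.
Path Plant→Bus1→City (+1); total 3.
No residual Plant→City path; max flow = 3.
Certifying cut of size 3: {Plant→Bus1, Plant→City, Plant→Sub2}.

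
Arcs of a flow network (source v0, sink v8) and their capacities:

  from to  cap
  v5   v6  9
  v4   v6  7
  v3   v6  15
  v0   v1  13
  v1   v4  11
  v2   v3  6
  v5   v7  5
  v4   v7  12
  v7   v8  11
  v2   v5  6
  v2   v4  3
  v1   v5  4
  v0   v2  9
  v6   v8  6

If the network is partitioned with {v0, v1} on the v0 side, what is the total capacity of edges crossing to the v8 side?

Edges leaving {v0, v1}: v0→v2 (9), v1→v4 (11), v1→v5 (4).
Cut capacity = 9 + 11 + 4 = 24.

24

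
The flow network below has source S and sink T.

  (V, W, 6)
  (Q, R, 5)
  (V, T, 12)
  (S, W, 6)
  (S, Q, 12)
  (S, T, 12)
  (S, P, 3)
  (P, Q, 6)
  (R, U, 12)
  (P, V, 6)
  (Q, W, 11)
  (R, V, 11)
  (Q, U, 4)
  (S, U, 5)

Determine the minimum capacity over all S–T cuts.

20

Augment S→T: bottleneck 12, flow now 12.
Augment S→P→V→T: bottleneck 3, flow now 15.
Augment S→Q→R→V→T: bottleneck 5, flow now 20.
No augmenting path remains; maximum flow = 20.
By max-flow min-cut, the minimum cut capacity equals the max flow.
In the residual graph, reachable from S: {S, Q, U, W}.
Min-cut edges: S→P (3), S→T (12), Q→R (5); capacity 3 + 12 + 5 = 20.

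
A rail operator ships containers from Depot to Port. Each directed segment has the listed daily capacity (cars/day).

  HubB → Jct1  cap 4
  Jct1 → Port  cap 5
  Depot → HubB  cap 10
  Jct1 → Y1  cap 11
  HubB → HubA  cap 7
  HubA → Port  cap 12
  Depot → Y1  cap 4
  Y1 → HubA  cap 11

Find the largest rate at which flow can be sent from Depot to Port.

Augment Depot→HubB→Jct1→Port: bottleneck 4, flow now 4.
Augment Depot→HubB→HubA→Port: bottleneck 6, flow now 10.
Augment Depot→Y1→HubA→Port: bottleneck 4, flow now 14.
No augmenting path remains; maximum flow = 14.
In the residual graph, reachable from Depot: {Depot}.
Min-cut edges: Depot→HubB (10), Depot→Y1 (4); capacity 10 + 4 = 14.
This cut is saturated, so no flow can exceed 14.

14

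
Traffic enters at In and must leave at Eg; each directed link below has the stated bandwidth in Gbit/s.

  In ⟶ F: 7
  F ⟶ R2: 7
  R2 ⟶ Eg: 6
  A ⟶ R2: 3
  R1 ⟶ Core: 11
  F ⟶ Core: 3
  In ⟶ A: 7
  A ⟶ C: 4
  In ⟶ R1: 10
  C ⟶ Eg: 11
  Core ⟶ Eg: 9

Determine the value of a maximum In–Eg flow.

Augment In→R1→Core→Eg: bottleneck 9, flow now 9.
Augment In→A→R2→Eg: bottleneck 3, flow now 12.
Augment In→A→C→Eg: bottleneck 4, flow now 16.
Augment In→F→R2→Eg: bottleneck 3, flow now 19.
No augmenting path remains; maximum flow = 19.
In the residual graph, reachable from In: {In, R1, A, F, R2, Core}.
Min-cut edges: A→C (4), R2→Eg (6), Core→Eg (9); capacity 4 + 6 + 9 = 19.
This cut is saturated, so no flow can exceed 19.

19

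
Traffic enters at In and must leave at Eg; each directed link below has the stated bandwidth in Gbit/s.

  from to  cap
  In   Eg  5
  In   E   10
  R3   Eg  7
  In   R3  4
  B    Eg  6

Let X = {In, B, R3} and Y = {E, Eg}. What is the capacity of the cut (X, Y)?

Edges leaving {In, B, R3}: In→E (10), In→Eg (5), B→Eg (6), R3→Eg (7).
Cut capacity = 10 + 5 + 6 + 7 = 28.

28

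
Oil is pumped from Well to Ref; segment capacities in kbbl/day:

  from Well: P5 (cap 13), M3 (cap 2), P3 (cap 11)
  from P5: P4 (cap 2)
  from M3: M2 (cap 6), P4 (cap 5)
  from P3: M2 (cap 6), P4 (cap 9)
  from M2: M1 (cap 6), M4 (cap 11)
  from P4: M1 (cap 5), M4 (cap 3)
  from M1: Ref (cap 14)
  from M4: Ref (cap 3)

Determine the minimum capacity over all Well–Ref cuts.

Augment Well→P5→P4→M1→Ref: bottleneck 2, flow now 2.
Augment Well→M3→M2→M1→Ref: bottleneck 2, flow now 4.
Augment Well→P3→M2→M1→Ref: bottleneck 4, flow now 8.
Augment Well→P3→M2→M4→Ref: bottleneck 2, flow now 10.
Augment Well→P3→P4→M1→Ref: bottleneck 3, flow now 13.
Augment Well→P3→P4→M4→Ref: bottleneck 1, flow now 14.
No augmenting path remains; maximum flow = 14.
By max-flow min-cut, the minimum cut capacity equals the max flow.
In the residual graph, reachable from Well: {Well, P5, M3, P3, M2, P4, M4}.
Min-cut edges: M2→M1 (6), P4→M1 (5), M4→Ref (3); capacity 6 + 5 + 3 = 14.

14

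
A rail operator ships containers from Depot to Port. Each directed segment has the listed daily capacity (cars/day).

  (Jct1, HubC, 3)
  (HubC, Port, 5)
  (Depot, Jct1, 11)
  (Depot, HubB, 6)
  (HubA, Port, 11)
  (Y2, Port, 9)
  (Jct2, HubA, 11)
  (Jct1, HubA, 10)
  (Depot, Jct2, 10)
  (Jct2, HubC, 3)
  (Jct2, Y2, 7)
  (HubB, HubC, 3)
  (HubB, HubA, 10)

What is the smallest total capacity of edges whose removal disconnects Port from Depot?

Augment Depot→HubB→HubA→Port: bottleneck 6, flow now 6.
Augment Depot→Jct2→HubA→Port: bottleneck 5, flow now 11.
Augment Depot→Jct2→Y2→Port: bottleneck 5, flow now 16.
Augment Depot→Jct1→HubC→Port: bottleneck 3, flow now 19.
Augment Depot→Jct1→HubA→HubB→HubC→Port: bottleneck 2, flow now 21. (uses reverse residual edge)
Augment Depot→Jct1→HubA→Jct2→Y2→Port: bottleneck 2, flow now 23. (uses reverse residual edge)
No augmenting path remains; maximum flow = 23.
By max-flow min-cut, the minimum cut capacity equals the max flow.
In the residual graph, reachable from Depot: {Depot, HubB, Jct2, Jct1, HubA, HubC}.
Min-cut edges: Jct2→Y2 (7), HubA→Port (11), HubC→Port (5); capacity 7 + 11 + 5 = 23.

23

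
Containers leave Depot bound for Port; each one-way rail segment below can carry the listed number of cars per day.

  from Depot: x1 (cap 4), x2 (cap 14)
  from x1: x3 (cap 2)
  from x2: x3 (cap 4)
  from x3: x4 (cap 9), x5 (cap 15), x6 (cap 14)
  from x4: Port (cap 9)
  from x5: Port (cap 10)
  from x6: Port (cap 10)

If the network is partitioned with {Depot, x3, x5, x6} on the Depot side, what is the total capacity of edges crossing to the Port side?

47

Edges leaving {Depot, x3, x5, x6}: Depot→x1 (4), Depot→x2 (14), x3→x4 (9), x5→Port (10), x6→Port (10).
Cut capacity = 4 + 14 + 9 + 10 + 10 = 47.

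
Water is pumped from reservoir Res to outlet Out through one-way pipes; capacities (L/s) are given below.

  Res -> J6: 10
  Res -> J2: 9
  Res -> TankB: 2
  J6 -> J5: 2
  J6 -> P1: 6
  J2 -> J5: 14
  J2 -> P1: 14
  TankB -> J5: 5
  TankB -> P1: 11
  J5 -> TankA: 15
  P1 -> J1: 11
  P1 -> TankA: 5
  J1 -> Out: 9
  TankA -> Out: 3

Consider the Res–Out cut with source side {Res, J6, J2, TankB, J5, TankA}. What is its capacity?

Edges leaving {Res, J6, J2, TankB, J5, TankA}: J6→P1 (6), J2→P1 (14), TankB→P1 (11), TankA→Out (3).
Cut capacity = 6 + 14 + 11 + 3 = 34.

34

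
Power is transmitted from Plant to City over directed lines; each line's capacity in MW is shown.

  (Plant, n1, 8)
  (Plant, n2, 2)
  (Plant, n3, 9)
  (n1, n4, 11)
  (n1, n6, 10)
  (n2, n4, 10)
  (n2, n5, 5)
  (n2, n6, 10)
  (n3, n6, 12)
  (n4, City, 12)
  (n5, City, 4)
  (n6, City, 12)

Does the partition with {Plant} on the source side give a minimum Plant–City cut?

Yes — it is a minimum cut (capacity 19).

Given cut capacity: 8 + 2 + 9 = 19.
Augment Plant→n1→n4→City: bottleneck 8, flow now 8.
Augment Plant→n2→n4→City: bottleneck 2, flow now 10.
Augment Plant→n3→n6→City: bottleneck 9, flow now 19.
No augmenting path remains; maximum flow = 19.
Cut capacity 19 equals the max flow, so it is a minimum cut.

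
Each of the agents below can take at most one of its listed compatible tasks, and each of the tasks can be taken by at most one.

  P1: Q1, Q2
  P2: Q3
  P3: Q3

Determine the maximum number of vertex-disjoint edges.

2

Unit-capacity flow: source→left, listed edges, right→sink; max matching = max flow.
Augmenting path P1→Q1 (+1); matched 1.
Augmenting path P2→Q3 (+1); matched 2.
No augmenting path remains; maximum matching = 2.
König certificate: {P1, Q3} is a vertex cover of size 2 (every listed pair touches it), so no matching can be larger.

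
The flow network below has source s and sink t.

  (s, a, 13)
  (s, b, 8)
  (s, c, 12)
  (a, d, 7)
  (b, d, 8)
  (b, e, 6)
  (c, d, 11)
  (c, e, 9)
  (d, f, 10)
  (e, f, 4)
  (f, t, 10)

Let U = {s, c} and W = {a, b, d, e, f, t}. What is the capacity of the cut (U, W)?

41

Edges leaving {s, c}: s→a (13), s→b (8), c→d (11), c→e (9).
Cut capacity = 13 + 8 + 11 + 9 = 41.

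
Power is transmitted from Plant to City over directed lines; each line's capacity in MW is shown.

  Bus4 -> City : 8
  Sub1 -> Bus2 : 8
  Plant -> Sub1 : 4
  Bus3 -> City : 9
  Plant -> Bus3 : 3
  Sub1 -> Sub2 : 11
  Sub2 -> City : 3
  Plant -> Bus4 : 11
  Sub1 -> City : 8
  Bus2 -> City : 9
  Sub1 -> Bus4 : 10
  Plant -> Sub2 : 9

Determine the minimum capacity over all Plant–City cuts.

18

Augment Plant→Bus3→City: bottleneck 3, flow now 3.
Augment Plant→Sub1→City: bottleneck 4, flow now 7.
Augment Plant→Bus4→City: bottleneck 8, flow now 15.
Augment Plant→Sub2→City: bottleneck 3, flow now 18.
No augmenting path remains; maximum flow = 18.
By max-flow min-cut, the minimum cut capacity equals the max flow.
In the residual graph, reachable from Plant: {Plant, Bus4, Sub2}.
Min-cut edges: Plant→Bus3 (3), Plant→Sub1 (4), Bus4→City (8), Sub2→City (3); capacity 3 + 4 + 8 + 3 = 18.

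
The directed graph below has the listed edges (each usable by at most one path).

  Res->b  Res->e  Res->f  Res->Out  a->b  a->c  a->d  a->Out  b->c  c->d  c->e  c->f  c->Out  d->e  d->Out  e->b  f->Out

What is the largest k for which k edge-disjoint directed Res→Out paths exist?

Assign every edge capacity 1; by Menger, the answer equals the max flow.
Path Res→Out (+1); total 1.
Path Res→f→Out (+1); total 2.
Path Res→b→c→Out (+1); total 3.
No residual Res→Out path; max flow = 3.
Certifying cut of size 3: {Res→Out, Res→f, b→c}.

3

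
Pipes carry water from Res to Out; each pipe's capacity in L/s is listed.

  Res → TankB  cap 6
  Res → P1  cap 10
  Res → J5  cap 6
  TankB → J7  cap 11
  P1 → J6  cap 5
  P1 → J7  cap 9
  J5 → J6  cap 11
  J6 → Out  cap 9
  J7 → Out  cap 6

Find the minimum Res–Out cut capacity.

Augment Res→TankB→J7→Out: bottleneck 6, flow now 6.
Augment Res→P1→J6→Out: bottleneck 5, flow now 11.
Augment Res→J5→J6→Out: bottleneck 4, flow now 15.
No augmenting path remains; maximum flow = 15.
By max-flow min-cut, the minimum cut capacity equals the max flow.
In the residual graph, reachable from Res: {Res, TankB, P1, J5, J6, J7}.
Min-cut edges: J6→Out (9), J7→Out (6); capacity 9 + 6 = 15.

15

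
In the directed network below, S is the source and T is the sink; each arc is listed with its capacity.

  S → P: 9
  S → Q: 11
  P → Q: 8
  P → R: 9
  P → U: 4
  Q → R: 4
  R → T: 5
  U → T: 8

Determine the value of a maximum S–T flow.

9

Augment S→P→R→T: bottleneck 5, flow now 5.
Augment S→P→U→T: bottleneck 4, flow now 9.
No augmenting path remains; maximum flow = 9.
In the residual graph, reachable from S: {S, P, Q, R}.
Min-cut edges: P→U (4), R→T (5); capacity 4 + 5 = 9.
This cut is saturated, so no flow can exceed 9.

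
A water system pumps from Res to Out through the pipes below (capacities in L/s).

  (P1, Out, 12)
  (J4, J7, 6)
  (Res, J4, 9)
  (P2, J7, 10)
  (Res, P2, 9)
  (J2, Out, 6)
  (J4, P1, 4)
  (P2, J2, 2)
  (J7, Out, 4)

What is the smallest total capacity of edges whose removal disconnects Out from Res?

10

Augment Res→J4→P1→Out: bottleneck 4, flow now 4.
Augment Res→J4→J7→Out: bottleneck 4, flow now 8.
Augment Res→P2→J2→Out: bottleneck 2, flow now 10.
No augmenting path remains; maximum flow = 10.
By max-flow min-cut, the minimum cut capacity equals the max flow.
In the residual graph, reachable from Res: {Res, J4, P2, J7}.
Min-cut edges: J4→P1 (4), P2→J2 (2), J7→Out (4); capacity 4 + 2 + 4 = 10.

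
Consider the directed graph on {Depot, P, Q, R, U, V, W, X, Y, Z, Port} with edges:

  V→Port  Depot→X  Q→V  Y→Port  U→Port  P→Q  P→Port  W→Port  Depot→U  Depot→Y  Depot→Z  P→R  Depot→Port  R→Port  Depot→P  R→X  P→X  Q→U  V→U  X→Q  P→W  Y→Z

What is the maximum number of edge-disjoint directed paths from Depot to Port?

Assign every edge capacity 1; by Menger, the answer equals the max flow.
Path Depot→Port (+1); total 1.
Path Depot→P→Port (+1); total 2.
Path Depot→U→Port (+1); total 3.
Path Depot→Y→Port (+1); total 4.
Path Depot→X→Q→V→Port (+1); total 5.
No residual Depot→Port path; max flow = 5.
Certifying cut of size 5: {Depot→P, Depot→Port, Depot→U, Depot→X, Depot→Y}.

5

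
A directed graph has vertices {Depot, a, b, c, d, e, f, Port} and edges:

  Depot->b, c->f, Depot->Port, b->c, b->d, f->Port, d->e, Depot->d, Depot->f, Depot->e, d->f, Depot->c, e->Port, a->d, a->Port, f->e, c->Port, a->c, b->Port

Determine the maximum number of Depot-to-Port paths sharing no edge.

Assign every edge capacity 1; by Menger, the answer equals the max flow.
Path Depot→Port (+1); total 1.
Path Depot→b→Port (+1); total 2.
Path Depot→c→Port (+1); total 3.
Path Depot→e→Port (+1); total 4.
Path Depot→f→Port (+1); total 5.
No residual Depot→Port path; max flow = 5.
Certifying cut of size 5: {Depot→Port, Depot→b, Depot→c, e→Port, f→Port}.

5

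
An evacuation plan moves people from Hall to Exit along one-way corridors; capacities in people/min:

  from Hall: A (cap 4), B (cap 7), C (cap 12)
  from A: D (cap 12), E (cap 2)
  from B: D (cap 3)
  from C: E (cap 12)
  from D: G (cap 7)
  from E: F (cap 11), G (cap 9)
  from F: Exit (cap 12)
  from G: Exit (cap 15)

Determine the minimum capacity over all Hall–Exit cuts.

19

Augment Hall→A→D→G→Exit: bottleneck 4, flow now 4.
Augment Hall→B→D→G→Exit: bottleneck 3, flow now 7.
Augment Hall→C→E→F→Exit: bottleneck 11, flow now 18.
Augment Hall→C→E→G→Exit: bottleneck 1, flow now 19.
No augmenting path remains; maximum flow = 19.
By max-flow min-cut, the minimum cut capacity equals the max flow.
In the residual graph, reachable from Hall: {Hall, B}.
Min-cut edges: Hall→A (4), Hall→C (12), B→D (3); capacity 4 + 12 + 3 = 19.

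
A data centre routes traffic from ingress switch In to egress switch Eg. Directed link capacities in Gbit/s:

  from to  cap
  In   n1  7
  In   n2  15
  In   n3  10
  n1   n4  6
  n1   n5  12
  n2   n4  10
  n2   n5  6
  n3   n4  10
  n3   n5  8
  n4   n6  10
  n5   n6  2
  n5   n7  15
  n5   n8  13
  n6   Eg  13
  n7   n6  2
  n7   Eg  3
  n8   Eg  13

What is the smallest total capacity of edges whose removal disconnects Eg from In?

29

Augment In→n1→n4→n6→Eg: bottleneck 6, flow now 6.
Augment In→n1→n5→n6→Eg: bottleneck 1, flow now 7.
Augment In→n2→n4→n6→Eg: bottleneck 4, flow now 11.
Augment In→n2→n5→n6→Eg: bottleneck 1, flow now 12.
Augment In→n2→n5→n7→Eg: bottleneck 3, flow now 15.
Augment In→n2→n5→n8→Eg: bottleneck 2, flow now 17.
Augment In→n3→n5→n8→Eg: bottleneck 8, flow now 25.
Augment In→n2→n4→n1→n5→n8→Eg: bottleneck 3, flow now 28. (uses reverse residual edge)
Augment In→n2→n4→n1→n5→n7→n6→Eg: bottleneck 1, flow now 29. (uses reverse residual edge)
No augmenting path remains; maximum flow = 29.
By max-flow min-cut, the minimum cut capacity equals the max flow.
In the residual graph, reachable from In: {In, n1, n2, n3, n4, n5, n6, n7}.
Min-cut edges: n5→n8 (13), n6→Eg (13), n7→Eg (3); capacity 13 + 13 + 3 = 29.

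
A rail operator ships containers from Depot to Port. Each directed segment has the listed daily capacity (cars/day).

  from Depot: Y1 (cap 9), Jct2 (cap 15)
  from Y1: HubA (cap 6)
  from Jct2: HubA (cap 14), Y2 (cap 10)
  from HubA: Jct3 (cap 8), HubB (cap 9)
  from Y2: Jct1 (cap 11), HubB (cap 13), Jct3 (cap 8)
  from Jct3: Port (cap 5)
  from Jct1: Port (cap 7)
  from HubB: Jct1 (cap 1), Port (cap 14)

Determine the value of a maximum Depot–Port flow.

21

Augment Depot→Y1→HubA→Jct3→Port: bottleneck 5, flow now 5.
Augment Depot→Y1→HubA→HubB→Port: bottleneck 1, flow now 6.
Augment Depot→Jct2→HubA→HubB→Port: bottleneck 8, flow now 14.
Augment Depot→Jct2→Y2→Jct1→Port: bottleneck 7, flow now 21.
No augmenting path remains; maximum flow = 21.
In the residual graph, reachable from Depot: {Depot, Y1}.
Min-cut edges: Depot→Jct2 (15), Y1→HubA (6); capacity 15 + 6 = 21.
This cut is saturated, so no flow can exceed 21.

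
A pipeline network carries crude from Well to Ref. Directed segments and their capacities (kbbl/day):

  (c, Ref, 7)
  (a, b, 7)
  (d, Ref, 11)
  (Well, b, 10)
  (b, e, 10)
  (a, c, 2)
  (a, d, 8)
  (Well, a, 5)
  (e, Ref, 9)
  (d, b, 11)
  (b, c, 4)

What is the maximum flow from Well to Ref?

15

Augment Well→a→c→Ref: bottleneck 2, flow now 2.
Augment Well→a→d→Ref: bottleneck 3, flow now 5.
Augment Well→b→c→Ref: bottleneck 4, flow now 9.
Augment Well→b→e→Ref: bottleneck 6, flow now 15.
No augmenting path remains; maximum flow = 15.
In the residual graph, reachable from Well: {Well}.
Min-cut edges: Well→a (5), Well→b (10); capacity 5 + 10 = 15.
This cut is saturated, so no flow can exceed 15.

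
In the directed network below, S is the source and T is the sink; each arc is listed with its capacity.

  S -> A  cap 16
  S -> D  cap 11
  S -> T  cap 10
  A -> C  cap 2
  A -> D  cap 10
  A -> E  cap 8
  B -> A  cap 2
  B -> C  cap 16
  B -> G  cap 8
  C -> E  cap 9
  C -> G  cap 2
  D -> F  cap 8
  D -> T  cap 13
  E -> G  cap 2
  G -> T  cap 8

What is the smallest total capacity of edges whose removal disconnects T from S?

Augment S→T: bottleneck 10, flow now 10.
Augment S→D→T: bottleneck 11, flow now 21.
Augment S→A→D→T: bottleneck 2, flow now 23.
Augment S→A→C→G→T: bottleneck 2, flow now 25.
Augment S→A→E→G→T: bottleneck 2, flow now 27.
No augmenting path remains; maximum flow = 27.
By max-flow min-cut, the minimum cut capacity equals the max flow.
In the residual graph, reachable from S: {S, A, D, E, F}.
Min-cut edges: S→T (10), A→C (2), D→T (13), E→G (2); capacity 10 + 2 + 13 + 2 = 27.

27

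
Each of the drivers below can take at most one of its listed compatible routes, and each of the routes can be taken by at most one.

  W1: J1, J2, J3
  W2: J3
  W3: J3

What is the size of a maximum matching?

2

Unit-capacity flow: source→left, listed edges, right→sink; max matching = max flow.
Augmenting path W1→J1 (+1); matched 1.
Augmenting path W2→J3 (+1); matched 2.
No augmenting path remains; maximum matching = 2.
König certificate: {W1, J3} is a vertex cover of size 2 (every listed pair touches it), so no matching can be larger.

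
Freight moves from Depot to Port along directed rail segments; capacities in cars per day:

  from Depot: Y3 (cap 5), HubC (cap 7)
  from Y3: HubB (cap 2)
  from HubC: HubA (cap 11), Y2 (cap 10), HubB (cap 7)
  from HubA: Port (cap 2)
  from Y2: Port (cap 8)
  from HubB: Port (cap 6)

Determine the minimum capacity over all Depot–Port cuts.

Augment Depot→Y3→HubB→Port: bottleneck 2, flow now 2.
Augment Depot→HubC→HubA→Port: bottleneck 2, flow now 4.
Augment Depot→HubC→Y2→Port: bottleneck 5, flow now 9.
No augmenting path remains; maximum flow = 9.
By max-flow min-cut, the minimum cut capacity equals the max flow.
In the residual graph, reachable from Depot: {Depot, Y3}.
Min-cut edges: Depot→HubC (7), Y3→HubB (2); capacity 7 + 2 = 9.

9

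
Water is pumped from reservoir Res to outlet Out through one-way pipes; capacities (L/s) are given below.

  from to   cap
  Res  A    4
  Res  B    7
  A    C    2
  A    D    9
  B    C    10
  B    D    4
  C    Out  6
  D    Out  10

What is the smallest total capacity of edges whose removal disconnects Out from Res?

11

Augment Res→A→C→Out: bottleneck 2, flow now 2.
Augment Res→A→D→Out: bottleneck 2, flow now 4.
Augment Res→B→C→Out: bottleneck 4, flow now 8.
Augment Res→B→D→Out: bottleneck 3, flow now 11.
No augmenting path remains; maximum flow = 11.
By max-flow min-cut, the minimum cut capacity equals the max flow.
In the residual graph, reachable from Res: {Res}.
Min-cut edges: Res→A (4), Res→B (7); capacity 4 + 7 = 11.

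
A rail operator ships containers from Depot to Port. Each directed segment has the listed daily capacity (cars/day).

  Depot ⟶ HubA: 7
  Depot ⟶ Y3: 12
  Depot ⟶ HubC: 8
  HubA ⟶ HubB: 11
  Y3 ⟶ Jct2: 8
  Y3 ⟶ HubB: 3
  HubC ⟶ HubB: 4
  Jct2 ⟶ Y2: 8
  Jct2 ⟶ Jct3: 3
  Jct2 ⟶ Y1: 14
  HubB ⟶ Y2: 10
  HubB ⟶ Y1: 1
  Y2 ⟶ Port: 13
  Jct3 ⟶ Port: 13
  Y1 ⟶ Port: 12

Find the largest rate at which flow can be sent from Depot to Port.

Augment Depot→HubA→HubB→Y2→Port: bottleneck 7, flow now 7.
Augment Depot→Y3→Jct2→Y2→Port: bottleneck 6, flow now 13.
Augment Depot→Y3→Jct2→Jct3→Port: bottleneck 2, flow now 15.
Augment Depot→Y3→HubB→Y1→Port: bottleneck 1, flow now 16.
Augment Depot→Y3→HubB→Y2→Jct2→Jct3→Port: bottleneck 1, flow now 17. (uses reverse residual edge)
Augment Depot→Y3→HubB→Y2→Jct2→Y1→Port: bottleneck 1, flow now 18. (uses reverse residual edge)
Augment Depot→HubC→HubB→Y2→Jct2→Y1→Port: bottleneck 1, flow now 19. (uses reverse residual edge)
No augmenting path remains; maximum flow = 19.
In the residual graph, reachable from Depot: {Depot, HubA, Y3, HubC, HubB}.
Min-cut edges: Y3→Jct2 (8), HubB→Y2 (10), HubB→Y1 (1); capacity 8 + 10 + 1 = 19.
This cut is saturated, so no flow can exceed 19.

19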